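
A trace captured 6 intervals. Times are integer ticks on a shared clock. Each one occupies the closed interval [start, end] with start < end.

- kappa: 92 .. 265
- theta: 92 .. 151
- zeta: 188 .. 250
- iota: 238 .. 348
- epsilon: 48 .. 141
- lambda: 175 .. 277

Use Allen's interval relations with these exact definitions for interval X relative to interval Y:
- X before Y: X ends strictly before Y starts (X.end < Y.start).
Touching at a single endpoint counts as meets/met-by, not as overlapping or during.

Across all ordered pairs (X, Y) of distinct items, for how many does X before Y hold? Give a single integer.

Checking all 30 ordered pairs for relation 'before'; matching pairs in alphabetical order:
(epsilon, iota): epsilon before iota ✓
(epsilon, lambda): epsilon before lambda ✓
(epsilon, zeta): epsilon before zeta ✓
(theta, iota): theta before iota ✓
(theta, lambda): theta before lambda ✓
(theta, zeta): theta before zeta ✓
Count: 6.

6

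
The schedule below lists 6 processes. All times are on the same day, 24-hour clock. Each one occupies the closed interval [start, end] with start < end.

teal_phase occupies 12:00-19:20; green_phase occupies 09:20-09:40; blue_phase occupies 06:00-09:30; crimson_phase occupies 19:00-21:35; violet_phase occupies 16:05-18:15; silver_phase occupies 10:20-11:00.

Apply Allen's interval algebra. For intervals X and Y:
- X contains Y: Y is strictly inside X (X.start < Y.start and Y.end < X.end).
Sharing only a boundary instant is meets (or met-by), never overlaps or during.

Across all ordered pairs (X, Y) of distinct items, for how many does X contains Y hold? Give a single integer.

Checking all 30 ordered pairs for relation 'contains'; matching pairs in alphabetical order:
(teal_phase, violet_phase): teal_phase contains violet_phase ✓
Count: 1.

1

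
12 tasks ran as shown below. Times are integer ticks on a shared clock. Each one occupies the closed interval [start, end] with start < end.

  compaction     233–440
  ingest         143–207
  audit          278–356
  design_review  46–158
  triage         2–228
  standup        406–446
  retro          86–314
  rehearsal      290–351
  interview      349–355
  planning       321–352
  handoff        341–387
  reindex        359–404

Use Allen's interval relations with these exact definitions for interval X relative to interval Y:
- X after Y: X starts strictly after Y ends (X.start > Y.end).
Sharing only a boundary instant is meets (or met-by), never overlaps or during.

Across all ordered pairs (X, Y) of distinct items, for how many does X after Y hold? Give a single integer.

Checking all 132 ordered pairs for relation 'after'; matching pairs in alphabetical order:
(audit, design_review): audit after design_review ✓
(audit, ingest): audit after ingest ✓
(audit, triage): audit after triage ✓
(compaction, design_review): compaction after design_review ✓
(compaction, ingest): compaction after ingest ✓
(compaction, triage): compaction after triage ✓
(handoff, design_review): handoff after design_review ✓
(handoff, ingest): handoff after ingest ✓
(handoff, retro): handoff after retro ✓
(handoff, triage): handoff after triage ✓
(interview, design_review): interview after design_review ✓
(interview, ingest): interview after ingest ✓
(interview, retro): interview after retro ✓
(interview, triage): interview after triage ✓
(planning, design_review): planning after design_review ✓
(planning, ingest): planning after ingest ✓
(planning, retro): planning after retro ✓
(planning, triage): planning after triage ✓
(rehearsal, design_review): rehearsal after design_review ✓
(rehearsal, ingest): rehearsal after ingest ✓
(rehearsal, triage): rehearsal after triage ✓
(reindex, audit): reindex after audit ✓
(reindex, design_review): reindex after design_review ✓
(reindex, ingest): reindex after ingest ✓
... plus 15 further pairs not listed.
Count: 39.

39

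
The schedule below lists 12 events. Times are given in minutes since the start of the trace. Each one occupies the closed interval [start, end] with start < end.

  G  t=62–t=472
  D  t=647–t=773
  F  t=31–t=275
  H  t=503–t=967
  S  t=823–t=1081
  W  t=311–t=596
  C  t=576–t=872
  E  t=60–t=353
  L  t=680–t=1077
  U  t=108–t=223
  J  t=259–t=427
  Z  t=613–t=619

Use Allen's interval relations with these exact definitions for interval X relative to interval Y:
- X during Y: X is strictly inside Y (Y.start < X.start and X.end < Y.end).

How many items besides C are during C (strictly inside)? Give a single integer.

2

Target C = [t=576, t=872].
D [t=647, t=773] → during → counts.
E [t=60, t=353] → before → no.
F [t=31, t=275] → before → no.
G [t=62, t=472] → before → no.
H [t=503, t=967] → contains → no.
J [t=259, t=427] → before → no.
L [t=680, t=1077] → overlapped-by → no.
S [t=823, t=1081] → overlapped-by → no.
U [t=108, t=223] → before → no.
W [t=311, t=596] → overlaps → no.
Z [t=613, t=619] → during → counts.
Total: 2.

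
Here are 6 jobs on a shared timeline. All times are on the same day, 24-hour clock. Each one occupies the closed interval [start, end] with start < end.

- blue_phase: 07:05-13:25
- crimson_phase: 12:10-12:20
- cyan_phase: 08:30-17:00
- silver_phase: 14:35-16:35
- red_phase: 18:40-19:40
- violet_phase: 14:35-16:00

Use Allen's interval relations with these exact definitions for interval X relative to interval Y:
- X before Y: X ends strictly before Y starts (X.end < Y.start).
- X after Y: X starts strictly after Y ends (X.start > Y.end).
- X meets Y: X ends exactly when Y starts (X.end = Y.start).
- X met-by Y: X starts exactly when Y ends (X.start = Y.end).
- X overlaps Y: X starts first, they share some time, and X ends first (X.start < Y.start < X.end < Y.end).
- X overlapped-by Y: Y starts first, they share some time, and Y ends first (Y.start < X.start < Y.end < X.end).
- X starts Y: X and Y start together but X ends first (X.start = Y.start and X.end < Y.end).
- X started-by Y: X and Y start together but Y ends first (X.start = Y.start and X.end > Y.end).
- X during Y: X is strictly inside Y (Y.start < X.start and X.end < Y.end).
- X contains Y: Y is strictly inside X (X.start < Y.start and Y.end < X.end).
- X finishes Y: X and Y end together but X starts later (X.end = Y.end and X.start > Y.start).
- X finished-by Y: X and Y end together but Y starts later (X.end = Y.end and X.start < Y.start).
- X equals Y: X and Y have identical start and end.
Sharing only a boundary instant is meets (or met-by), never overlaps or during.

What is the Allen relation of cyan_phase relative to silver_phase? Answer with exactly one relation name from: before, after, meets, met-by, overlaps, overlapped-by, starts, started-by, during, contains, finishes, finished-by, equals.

cyan_phase = [08:30, 17:00]; silver_phase = [14:35, 16:35].
Compare endpoints: cyan_phase.start < silver_phase.start, cyan_phase.start < silver_phase.end, cyan_phase.end > silver_phase.start, cyan_phase.end > silver_phase.end.
That pattern is 'contains'.

contains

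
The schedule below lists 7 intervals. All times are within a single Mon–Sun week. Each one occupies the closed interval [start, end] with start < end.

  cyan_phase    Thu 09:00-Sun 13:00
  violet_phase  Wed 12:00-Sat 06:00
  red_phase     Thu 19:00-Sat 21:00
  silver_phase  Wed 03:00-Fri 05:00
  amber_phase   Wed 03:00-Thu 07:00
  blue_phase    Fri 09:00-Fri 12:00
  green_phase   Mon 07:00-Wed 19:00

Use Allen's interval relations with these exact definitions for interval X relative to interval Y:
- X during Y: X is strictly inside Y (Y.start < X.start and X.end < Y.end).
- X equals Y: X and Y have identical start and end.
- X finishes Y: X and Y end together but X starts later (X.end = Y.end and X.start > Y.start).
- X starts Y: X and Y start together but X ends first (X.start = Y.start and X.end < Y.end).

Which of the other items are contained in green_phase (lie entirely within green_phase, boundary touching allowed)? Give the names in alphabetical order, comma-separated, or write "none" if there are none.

none

Target green_phase = [Mon 07:00, Wed 19:00].
amber_phase [Wed 03:00, Thu 07:00] → overlapped-by → no.
blue_phase [Fri 09:00, Fri 12:00] → after → no.
cyan_phase [Thu 09:00, Sun 13:00] → after → no.
red_phase [Thu 19:00, Sat 21:00] → after → no.
silver_phase [Wed 03:00, Fri 05:00] → overlapped-by → no.
violet_phase [Wed 12:00, Sat 06:00] → overlapped-by → no.
Result: none.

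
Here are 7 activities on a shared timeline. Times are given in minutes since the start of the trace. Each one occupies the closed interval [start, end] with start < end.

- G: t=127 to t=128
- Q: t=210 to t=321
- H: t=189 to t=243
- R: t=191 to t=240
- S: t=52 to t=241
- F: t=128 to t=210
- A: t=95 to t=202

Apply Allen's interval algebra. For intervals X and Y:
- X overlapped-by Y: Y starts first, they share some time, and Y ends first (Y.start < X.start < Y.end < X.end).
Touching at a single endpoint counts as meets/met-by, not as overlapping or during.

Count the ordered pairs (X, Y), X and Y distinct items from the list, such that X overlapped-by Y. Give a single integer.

Checking all 42 ordered pairs for relation 'overlapped-by'; matching pairs in alphabetical order:
(F, A): F overlapped-by A ✓
(H, A): H overlapped-by A ✓
(H, F): H overlapped-by F ✓
(H, S): H overlapped-by S ✓
(Q, H): Q overlapped-by H ✓
(Q, R): Q overlapped-by R ✓
(Q, S): Q overlapped-by S ✓
(R, A): R overlapped-by A ✓
(R, F): R overlapped-by F ✓
Count: 9.

9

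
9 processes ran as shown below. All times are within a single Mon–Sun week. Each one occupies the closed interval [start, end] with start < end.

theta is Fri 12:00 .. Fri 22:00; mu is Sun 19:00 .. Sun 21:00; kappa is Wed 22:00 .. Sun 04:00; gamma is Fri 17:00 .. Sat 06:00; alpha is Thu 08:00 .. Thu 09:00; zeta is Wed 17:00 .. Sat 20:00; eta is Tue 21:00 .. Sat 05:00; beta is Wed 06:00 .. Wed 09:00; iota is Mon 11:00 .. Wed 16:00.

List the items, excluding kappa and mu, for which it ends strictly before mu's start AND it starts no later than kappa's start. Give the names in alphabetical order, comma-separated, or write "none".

Conditions: its end is strictly before mu's start (X.end < Sun 19:00) AND its start is no later than kappa's start (X.start <= Wed 22:00).
alpha: end Thu 09:00 < Sun 19:00? ✓; start Thu 08:00 <= Wed 22:00? ✗ → no.
beta: end Wed 09:00 < Sun 19:00? ✓; start Wed 06:00 <= Wed 22:00? ✓ → yes.
eta: end Sat 05:00 < Sun 19:00? ✓; start Tue 21:00 <= Wed 22:00? ✓ → yes.
gamma: end Sat 06:00 < Sun 19:00? ✓; start Fri 17:00 <= Wed 22:00? ✗ → no.
iota: end Wed 16:00 < Sun 19:00? ✓; start Mon 11:00 <= Wed 22:00? ✓ → yes.
theta: end Fri 22:00 < Sun 19:00? ✓; start Fri 12:00 <= Wed 22:00? ✗ → no.
zeta: end Sat 20:00 < Sun 19:00? ✓; start Wed 17:00 <= Wed 22:00? ✓ → yes.
Result: beta, eta, iota, zeta.

beta, eta, iota, zeta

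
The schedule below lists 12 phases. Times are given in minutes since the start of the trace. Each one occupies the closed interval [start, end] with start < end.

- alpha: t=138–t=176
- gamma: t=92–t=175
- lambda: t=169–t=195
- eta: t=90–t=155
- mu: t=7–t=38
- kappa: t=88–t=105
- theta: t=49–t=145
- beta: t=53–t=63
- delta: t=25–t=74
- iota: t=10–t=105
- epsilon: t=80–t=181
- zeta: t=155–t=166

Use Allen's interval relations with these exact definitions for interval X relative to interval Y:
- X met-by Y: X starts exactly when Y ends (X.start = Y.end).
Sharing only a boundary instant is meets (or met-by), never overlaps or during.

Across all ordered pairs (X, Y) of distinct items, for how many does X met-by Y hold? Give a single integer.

Checking all 132 ordered pairs for relation 'met-by'; matching pairs in alphabetical order:
(zeta, eta): zeta met-by eta ✓
Count: 1.

1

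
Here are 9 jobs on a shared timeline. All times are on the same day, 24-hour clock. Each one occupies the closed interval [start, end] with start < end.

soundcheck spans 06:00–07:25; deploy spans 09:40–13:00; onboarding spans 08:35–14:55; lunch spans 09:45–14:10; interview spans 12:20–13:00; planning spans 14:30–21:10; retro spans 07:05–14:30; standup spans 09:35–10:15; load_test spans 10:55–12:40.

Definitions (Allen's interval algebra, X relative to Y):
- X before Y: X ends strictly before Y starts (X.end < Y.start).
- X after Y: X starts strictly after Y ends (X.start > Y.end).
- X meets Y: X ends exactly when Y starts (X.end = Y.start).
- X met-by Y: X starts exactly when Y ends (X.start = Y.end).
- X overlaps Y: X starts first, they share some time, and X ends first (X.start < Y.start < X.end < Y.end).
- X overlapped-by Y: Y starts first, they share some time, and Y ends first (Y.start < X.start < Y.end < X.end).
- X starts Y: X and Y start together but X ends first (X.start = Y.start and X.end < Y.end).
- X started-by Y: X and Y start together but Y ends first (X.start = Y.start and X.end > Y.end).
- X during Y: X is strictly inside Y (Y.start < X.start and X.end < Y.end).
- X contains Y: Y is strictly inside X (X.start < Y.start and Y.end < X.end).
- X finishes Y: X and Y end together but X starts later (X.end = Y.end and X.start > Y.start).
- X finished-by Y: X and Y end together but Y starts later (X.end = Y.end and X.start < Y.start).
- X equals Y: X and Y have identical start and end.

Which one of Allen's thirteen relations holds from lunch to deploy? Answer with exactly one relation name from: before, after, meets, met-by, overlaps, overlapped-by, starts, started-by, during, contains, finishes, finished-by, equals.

lunch = [09:45, 14:10]; deploy = [09:40, 13:00].
Compare endpoints: lunch.start > deploy.start, lunch.start < deploy.end, lunch.end > deploy.start, lunch.end > deploy.end.
That pattern is 'overlapped-by'.

overlapped-by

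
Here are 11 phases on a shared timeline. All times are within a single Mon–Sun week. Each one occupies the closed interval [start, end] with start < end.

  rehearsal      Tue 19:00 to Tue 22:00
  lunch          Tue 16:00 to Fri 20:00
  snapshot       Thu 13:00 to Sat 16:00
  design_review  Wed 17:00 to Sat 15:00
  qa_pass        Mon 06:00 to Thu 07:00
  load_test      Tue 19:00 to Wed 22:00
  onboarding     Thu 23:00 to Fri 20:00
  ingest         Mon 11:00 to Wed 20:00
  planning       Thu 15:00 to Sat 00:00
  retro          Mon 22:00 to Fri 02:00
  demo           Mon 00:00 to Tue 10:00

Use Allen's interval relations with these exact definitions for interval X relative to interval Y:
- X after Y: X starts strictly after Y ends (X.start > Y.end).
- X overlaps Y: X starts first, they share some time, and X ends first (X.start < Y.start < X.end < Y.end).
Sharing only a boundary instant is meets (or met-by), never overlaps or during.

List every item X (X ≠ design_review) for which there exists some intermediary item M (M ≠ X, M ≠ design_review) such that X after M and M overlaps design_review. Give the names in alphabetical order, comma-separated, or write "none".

onboarding, planning, snapshot

Target design_review = [Wed 17:00, Sat 15:00].
Intermediaries M with M overlaps design_review: ingest, load_test, lunch, qa_pass, retro.
Via ingest — items with X after ingest: onboarding, planning, snapshot.
Via load_test — items with X after load_test: onboarding, planning, snapshot.
Via lunch — items with X after lunch: none.
Via qa_pass — items with X after qa_pass: onboarding, planning, snapshot.
Via retro — items with X after retro: none.
Union: onboarding, planning, snapshot.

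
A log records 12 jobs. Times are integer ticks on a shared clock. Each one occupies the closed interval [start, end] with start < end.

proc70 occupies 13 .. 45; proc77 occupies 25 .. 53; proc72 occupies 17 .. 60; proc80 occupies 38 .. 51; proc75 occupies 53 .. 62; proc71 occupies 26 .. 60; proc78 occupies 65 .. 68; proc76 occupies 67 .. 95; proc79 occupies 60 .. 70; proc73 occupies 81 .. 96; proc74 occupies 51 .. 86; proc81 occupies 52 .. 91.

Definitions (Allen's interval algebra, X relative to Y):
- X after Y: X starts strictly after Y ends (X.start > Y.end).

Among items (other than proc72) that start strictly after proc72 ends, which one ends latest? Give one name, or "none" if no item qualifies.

Target proc72 = [17, 60].
proc70 [13, 45] → overlaps → excluded.
proc71 [26, 60] → finishes → excluded.
proc73 [81, 96] → after → candidate.
proc74 [51, 86] → overlapped-by → excluded.
proc75 [53, 62] → overlapped-by → excluded.
proc76 [67, 95] → after → candidate.
proc77 [25, 53] → during → excluded.
proc78 [65, 68] → after → candidate.
proc79 [60, 70] → met-by → excluded.
proc80 [38, 51] → during → excluded.
proc81 [52, 91] → overlapped-by → excluded.
Among candidates, latest end is 96 → proc73.

proc73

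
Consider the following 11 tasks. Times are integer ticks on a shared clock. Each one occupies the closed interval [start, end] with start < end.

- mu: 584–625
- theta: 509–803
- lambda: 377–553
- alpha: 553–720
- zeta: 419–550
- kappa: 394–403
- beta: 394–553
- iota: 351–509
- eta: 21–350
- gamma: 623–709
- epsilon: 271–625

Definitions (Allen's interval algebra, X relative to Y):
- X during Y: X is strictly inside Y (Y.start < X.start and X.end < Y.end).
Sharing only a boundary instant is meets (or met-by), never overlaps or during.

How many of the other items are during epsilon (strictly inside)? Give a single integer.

Target epsilon = [271, 625].
alpha [553, 720] → overlapped-by → no.
beta [394, 553] → during → counts.
eta [21, 350] → overlaps → no.
gamma [623, 709] → overlapped-by → no.
iota [351, 509] → during → counts.
kappa [394, 403] → during → counts.
lambda [377, 553] → during → counts.
mu [584, 625] → finishes → no.
theta [509, 803] → overlapped-by → no.
zeta [419, 550] → during → counts.
Total: 5.

5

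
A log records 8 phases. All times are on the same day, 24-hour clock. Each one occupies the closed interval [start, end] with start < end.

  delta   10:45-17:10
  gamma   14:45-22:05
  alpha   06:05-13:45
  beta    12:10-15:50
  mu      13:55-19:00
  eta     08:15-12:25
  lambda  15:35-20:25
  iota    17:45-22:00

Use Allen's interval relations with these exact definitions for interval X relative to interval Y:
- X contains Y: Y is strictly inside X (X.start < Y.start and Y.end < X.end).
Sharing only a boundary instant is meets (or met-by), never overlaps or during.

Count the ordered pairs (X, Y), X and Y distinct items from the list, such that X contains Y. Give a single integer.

4

Checking all 56 ordered pairs for relation 'contains'; matching pairs in alphabetical order:
(alpha, eta): alpha contains eta ✓
(delta, beta): delta contains beta ✓
(gamma, iota): gamma contains iota ✓
(gamma, lambda): gamma contains lambda ✓
Count: 4.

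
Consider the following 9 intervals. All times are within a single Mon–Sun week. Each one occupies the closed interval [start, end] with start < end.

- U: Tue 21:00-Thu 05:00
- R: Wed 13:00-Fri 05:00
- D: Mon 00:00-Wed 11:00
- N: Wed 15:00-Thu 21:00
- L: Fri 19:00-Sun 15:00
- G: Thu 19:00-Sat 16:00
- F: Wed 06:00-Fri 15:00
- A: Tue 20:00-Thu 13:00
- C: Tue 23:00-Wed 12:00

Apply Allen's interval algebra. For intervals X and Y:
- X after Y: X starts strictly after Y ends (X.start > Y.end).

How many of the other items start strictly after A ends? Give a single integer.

Target A = [Tue 20:00, Thu 13:00].
C [Tue 23:00, Wed 12:00] → during → no.
D [Mon 00:00, Wed 11:00] → overlaps → no.
F [Wed 06:00, Fri 15:00] → overlapped-by → no.
G [Thu 19:00, Sat 16:00] → after → counts.
L [Fri 19:00, Sun 15:00] → after → counts.
N [Wed 15:00, Thu 21:00] → overlapped-by → no.
R [Wed 13:00, Fri 05:00] → overlapped-by → no.
U [Tue 21:00, Thu 05:00] → during → no.
Total: 2.

2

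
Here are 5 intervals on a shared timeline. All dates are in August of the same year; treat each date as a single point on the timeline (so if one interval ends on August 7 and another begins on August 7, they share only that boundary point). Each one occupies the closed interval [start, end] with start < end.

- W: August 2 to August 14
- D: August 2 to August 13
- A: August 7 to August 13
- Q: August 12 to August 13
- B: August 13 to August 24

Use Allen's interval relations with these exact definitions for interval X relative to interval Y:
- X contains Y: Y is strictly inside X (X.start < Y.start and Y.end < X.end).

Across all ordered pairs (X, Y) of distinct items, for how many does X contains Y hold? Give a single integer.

2

Checking all 20 ordered pairs for relation 'contains'; matching pairs in alphabetical order:
(W, A): W contains A ✓
(W, Q): W contains Q ✓
Count: 2.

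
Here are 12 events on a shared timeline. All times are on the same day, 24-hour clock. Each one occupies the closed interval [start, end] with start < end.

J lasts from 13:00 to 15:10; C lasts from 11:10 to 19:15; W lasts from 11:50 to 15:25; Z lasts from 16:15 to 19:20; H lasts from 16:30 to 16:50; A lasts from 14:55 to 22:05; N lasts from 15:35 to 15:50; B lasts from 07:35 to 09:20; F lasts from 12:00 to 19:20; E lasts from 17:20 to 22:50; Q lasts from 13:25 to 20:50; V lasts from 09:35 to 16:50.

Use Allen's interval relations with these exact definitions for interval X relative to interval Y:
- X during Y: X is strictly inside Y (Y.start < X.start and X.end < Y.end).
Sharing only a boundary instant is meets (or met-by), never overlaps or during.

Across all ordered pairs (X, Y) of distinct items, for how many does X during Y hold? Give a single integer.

18

Checking all 132 ordered pairs for relation 'during'; matching pairs in alphabetical order:
(H, A): H during A ✓
(H, C): H during C ✓
(H, F): H during F ✓
(H, Q): H during Q ✓
(H, Z): H during Z ✓
(J, C): J during C ✓
(J, F): J during F ✓
(J, V): J during V ✓
(J, W): J during W ✓
(N, A): N during A ✓
(N, C): N during C ✓
(N, F): N during F ✓
(N, Q): N during Q ✓
(N, V): N during V ✓
(W, C): W during C ✓
(W, V): W during V ✓
(Z, A): Z during A ✓
(Z, Q): Z during Q ✓
Count: 18.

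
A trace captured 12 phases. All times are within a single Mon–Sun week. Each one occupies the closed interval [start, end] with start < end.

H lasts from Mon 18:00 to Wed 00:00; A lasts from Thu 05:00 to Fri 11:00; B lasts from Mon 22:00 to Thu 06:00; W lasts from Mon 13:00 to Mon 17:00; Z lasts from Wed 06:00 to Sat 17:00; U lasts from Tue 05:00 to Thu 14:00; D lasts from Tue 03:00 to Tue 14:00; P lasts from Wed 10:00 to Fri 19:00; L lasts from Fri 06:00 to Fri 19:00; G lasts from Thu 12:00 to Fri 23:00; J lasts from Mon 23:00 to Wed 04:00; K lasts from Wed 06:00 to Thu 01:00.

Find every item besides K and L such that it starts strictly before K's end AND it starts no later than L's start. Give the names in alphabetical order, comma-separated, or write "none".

B, D, H, J, P, U, W, Z

Conditions: its start is strictly before K's end (X.start < Thu 01:00) AND its start is no later than L's start (X.start <= Fri 06:00).
A: start Thu 05:00 < Thu 01:00? ✗; start Thu 05:00 <= Fri 06:00? ✓ → no.
B: start Mon 22:00 < Thu 01:00? ✓; start Mon 22:00 <= Fri 06:00? ✓ → yes.
D: start Tue 03:00 < Thu 01:00? ✓; start Tue 03:00 <= Fri 06:00? ✓ → yes.
G: start Thu 12:00 < Thu 01:00? ✗; start Thu 12:00 <= Fri 06:00? ✓ → no.
H: start Mon 18:00 < Thu 01:00? ✓; start Mon 18:00 <= Fri 06:00? ✓ → yes.
J: start Mon 23:00 < Thu 01:00? ✓; start Mon 23:00 <= Fri 06:00? ✓ → yes.
P: start Wed 10:00 < Thu 01:00? ✓; start Wed 10:00 <= Fri 06:00? ✓ → yes.
U: start Tue 05:00 < Thu 01:00? ✓; start Tue 05:00 <= Fri 06:00? ✓ → yes.
W: start Mon 13:00 < Thu 01:00? ✓; start Mon 13:00 <= Fri 06:00? ✓ → yes.
Z: start Wed 06:00 < Thu 01:00? ✓; start Wed 06:00 <= Fri 06:00? ✓ → yes.
Result: B, D, H, J, P, U, W, Z.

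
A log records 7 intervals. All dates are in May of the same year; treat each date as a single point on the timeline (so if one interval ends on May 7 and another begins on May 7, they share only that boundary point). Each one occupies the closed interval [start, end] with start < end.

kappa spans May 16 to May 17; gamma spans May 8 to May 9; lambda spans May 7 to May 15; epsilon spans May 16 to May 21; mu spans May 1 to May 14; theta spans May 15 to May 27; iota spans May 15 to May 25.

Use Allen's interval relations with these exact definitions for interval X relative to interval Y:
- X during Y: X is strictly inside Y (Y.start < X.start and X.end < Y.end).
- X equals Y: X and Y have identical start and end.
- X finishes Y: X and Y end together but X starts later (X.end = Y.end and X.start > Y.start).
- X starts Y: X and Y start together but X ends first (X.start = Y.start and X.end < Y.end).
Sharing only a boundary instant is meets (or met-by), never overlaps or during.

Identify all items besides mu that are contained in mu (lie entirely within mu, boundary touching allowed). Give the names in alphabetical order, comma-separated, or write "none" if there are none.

Target mu = [May 1, May 14].
epsilon [May 16, May 21] → after → no.
gamma [May 8, May 9] → during → yes.
iota [May 15, May 25] → after → no.
kappa [May 16, May 17] → after → no.
lambda [May 7, May 15] → overlapped-by → no.
theta [May 15, May 27] → after → no.
Result: gamma.

gamma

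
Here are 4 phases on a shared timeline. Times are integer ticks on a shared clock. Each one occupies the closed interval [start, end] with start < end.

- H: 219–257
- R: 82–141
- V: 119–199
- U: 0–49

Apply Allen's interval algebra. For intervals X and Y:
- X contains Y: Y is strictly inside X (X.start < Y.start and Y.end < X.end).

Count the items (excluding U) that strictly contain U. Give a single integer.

0

Target U = [0, 49].
H [219, 257] → after → no.
R [82, 141] → after → no.
V [119, 199] → after → no.
Total: 0.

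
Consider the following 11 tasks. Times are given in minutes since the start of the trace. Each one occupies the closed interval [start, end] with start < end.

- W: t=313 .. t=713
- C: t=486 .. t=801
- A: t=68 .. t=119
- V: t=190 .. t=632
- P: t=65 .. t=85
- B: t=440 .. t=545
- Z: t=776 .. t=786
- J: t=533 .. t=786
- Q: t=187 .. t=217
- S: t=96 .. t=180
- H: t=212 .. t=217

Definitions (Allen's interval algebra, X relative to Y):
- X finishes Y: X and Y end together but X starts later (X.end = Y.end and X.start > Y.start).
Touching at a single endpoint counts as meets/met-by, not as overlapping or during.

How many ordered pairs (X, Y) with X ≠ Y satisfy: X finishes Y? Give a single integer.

2

Checking all 110 ordered pairs for relation 'finishes'; matching pairs in alphabetical order:
(H, Q): H finishes Q ✓
(Z, J): Z finishes J ✓
Count: 2.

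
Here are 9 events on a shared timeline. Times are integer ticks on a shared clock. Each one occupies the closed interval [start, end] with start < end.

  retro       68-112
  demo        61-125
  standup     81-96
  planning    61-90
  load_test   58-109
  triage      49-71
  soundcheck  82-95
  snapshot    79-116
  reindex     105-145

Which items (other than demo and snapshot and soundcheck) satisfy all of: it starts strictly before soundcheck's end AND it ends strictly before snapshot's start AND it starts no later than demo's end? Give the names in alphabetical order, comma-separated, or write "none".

triage

Conditions: its start is strictly before soundcheck's end (X.start < 95) AND its end is strictly before snapshot's start (X.end < 79) AND its start is no later than demo's end (X.start <= 125).
load_test: start 58 < 95? ✓; end 109 < 79? ✗; start 58 <= 125? ✓ → no.
planning: start 61 < 95? ✓; end 90 < 79? ✗; start 61 <= 125? ✓ → no.
reindex: start 105 < 95? ✗; end 145 < 79? ✗; start 105 <= 125? ✓ → no.
retro: start 68 < 95? ✓; end 112 < 79? ✗; start 68 <= 125? ✓ → no.
standup: start 81 < 95? ✓; end 96 < 79? ✗; start 81 <= 125? ✓ → no.
triage: start 49 < 95? ✓; end 71 < 79? ✓; start 49 <= 125? ✓ → yes.
Result: triage.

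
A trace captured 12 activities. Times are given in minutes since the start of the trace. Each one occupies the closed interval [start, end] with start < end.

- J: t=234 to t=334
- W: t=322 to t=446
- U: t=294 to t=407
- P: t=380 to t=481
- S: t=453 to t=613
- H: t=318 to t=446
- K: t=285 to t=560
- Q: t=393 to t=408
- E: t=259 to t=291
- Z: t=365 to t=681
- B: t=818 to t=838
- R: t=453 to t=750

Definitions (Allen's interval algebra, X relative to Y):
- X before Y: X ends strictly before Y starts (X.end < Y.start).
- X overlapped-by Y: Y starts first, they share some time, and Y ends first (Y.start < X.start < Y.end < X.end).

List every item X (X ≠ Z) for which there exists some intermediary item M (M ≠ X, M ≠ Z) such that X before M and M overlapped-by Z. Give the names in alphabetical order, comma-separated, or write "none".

Target Z = [t=365, t=681].
Intermediaries M with M overlapped-by Z: R.
Via R — items with X before R: E, H, J, Q, U, W.
Union: E, H, J, Q, U, W.

E, H, J, Q, U, W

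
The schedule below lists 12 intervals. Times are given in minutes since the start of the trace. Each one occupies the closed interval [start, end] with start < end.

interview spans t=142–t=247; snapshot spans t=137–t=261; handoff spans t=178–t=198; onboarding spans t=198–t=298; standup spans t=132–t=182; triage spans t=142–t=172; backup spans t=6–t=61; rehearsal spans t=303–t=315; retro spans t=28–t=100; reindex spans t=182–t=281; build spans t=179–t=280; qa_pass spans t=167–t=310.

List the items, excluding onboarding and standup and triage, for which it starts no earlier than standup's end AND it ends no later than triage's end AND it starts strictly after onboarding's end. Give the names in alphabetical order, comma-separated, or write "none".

Conditions: its start is no earlier than standup's end (X.start >= t=182) AND its end is no later than triage's end (X.end <= t=172) AND its start is strictly after onboarding's end (X.start > t=298).
backup: start t=6 >= t=182? ✗; end t=61 <= t=172? ✓; start t=6 > t=298? ✗ → no.
build: start t=179 >= t=182? ✗; end t=280 <= t=172? ✗; start t=179 > t=298? ✗ → no.
handoff: start t=178 >= t=182? ✗; end t=198 <= t=172? ✗; start t=178 > t=298? ✗ → no.
interview: start t=142 >= t=182? ✗; end t=247 <= t=172? ✗; start t=142 > t=298? ✗ → no.
qa_pass: start t=167 >= t=182? ✗; end t=310 <= t=172? ✗; start t=167 > t=298? ✗ → no.
rehearsal: start t=303 >= t=182? ✓; end t=315 <= t=172? ✗; start t=303 > t=298? ✓ → no.
reindex: start t=182 >= t=182? ✓; end t=281 <= t=172? ✗; start t=182 > t=298? ✗ → no.
retro: start t=28 >= t=182? ✗; end t=100 <= t=172? ✓; start t=28 > t=298? ✗ → no.
snapshot: start t=137 >= t=182? ✗; end t=261 <= t=172? ✗; start t=137 > t=298? ✗ → no.
Result: none.

none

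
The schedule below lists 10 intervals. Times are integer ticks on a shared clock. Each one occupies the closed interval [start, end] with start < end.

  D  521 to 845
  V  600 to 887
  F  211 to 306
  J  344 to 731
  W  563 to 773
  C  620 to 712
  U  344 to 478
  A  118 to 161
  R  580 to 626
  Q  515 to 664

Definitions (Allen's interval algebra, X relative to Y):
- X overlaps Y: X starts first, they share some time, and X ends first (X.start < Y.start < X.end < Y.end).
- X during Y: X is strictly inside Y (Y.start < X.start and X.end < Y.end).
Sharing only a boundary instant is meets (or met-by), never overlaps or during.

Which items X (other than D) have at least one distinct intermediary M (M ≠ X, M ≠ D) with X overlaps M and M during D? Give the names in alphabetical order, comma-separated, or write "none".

J, Q, R

Target D = [521, 845].
Intermediaries M with M during D: C, R, W.
Via C — items with X overlaps C: Q, R.
Via R — items with X overlaps R: none.
Via W — items with X overlaps W: J, Q.
Union: J, Q, R.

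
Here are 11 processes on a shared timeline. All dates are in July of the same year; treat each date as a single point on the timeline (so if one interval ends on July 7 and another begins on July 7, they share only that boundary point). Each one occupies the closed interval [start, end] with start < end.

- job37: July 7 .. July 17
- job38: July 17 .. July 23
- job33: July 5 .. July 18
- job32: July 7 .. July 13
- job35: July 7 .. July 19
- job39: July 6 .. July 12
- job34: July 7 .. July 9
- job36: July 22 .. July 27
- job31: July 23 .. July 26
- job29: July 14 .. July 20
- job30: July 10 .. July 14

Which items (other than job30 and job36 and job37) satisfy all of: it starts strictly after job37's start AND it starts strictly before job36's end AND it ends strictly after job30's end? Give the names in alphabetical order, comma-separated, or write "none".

job29, job31, job38

Conditions: its start is strictly after job37's start (X.start > July 7) AND its start is strictly before job36's end (X.start < July 27) AND its end is strictly after job30's end (X.end > July 14).
job29: start July 14 > July 7? ✓; start July 14 < July 27? ✓; end July 20 > July 14? ✓ → yes.
job31: start July 23 > July 7? ✓; start July 23 < July 27? ✓; end July 26 > July 14? ✓ → yes.
job32: start July 7 > July 7? ✗; start July 7 < July 27? ✓; end July 13 > July 14? ✗ → no.
job33: start July 5 > July 7? ✗; start July 5 < July 27? ✓; end July 18 > July 14? ✓ → no.
job34: start July 7 > July 7? ✗; start July 7 < July 27? ✓; end July 9 > July 14? ✗ → no.
job35: start July 7 > July 7? ✗; start July 7 < July 27? ✓; end July 19 > July 14? ✓ → no.
job38: start July 17 > July 7? ✓; start July 17 < July 27? ✓; end July 23 > July 14? ✓ → yes.
job39: start July 6 > July 7? ✗; start July 6 < July 27? ✓; end July 12 > July 14? ✗ → no.
Result: job29, job31, job38.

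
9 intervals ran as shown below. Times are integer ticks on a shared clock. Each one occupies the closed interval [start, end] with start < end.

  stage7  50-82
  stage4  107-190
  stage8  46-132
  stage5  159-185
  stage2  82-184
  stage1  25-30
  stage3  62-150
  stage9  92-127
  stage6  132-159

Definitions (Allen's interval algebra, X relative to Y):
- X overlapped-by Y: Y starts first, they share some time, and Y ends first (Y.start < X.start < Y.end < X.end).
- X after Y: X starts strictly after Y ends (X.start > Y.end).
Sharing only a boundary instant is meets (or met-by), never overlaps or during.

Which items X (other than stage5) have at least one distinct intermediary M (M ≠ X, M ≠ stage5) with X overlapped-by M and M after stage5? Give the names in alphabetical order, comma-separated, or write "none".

Target stage5 = [159, 185].
Intermediaries M with M after stage5: none.
Union: none.

none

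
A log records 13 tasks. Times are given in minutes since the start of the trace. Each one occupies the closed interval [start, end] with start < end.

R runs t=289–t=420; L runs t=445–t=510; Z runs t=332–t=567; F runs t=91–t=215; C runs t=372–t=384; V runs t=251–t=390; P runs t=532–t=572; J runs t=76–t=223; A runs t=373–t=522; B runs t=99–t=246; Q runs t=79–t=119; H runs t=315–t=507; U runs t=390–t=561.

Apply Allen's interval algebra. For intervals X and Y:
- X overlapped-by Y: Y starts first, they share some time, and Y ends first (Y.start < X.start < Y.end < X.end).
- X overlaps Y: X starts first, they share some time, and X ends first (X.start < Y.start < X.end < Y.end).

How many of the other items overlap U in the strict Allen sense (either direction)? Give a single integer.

Target U = [t=390, t=561].
A [t=373, t=522] → overlaps → counts.
B [t=99, t=246] → before → no.
C [t=372, t=384] → before → no.
F [t=91, t=215] → before → no.
H [t=315, t=507] → overlaps → counts.
J [t=76, t=223] → before → no.
L [t=445, t=510] → during → no.
P [t=532, t=572] → overlapped-by → counts.
Q [t=79, t=119] → before → no.
R [t=289, t=420] → overlaps → counts.
V [t=251, t=390] → meets → no.
Z [t=332, t=567] → contains → no.
Total: 4.

4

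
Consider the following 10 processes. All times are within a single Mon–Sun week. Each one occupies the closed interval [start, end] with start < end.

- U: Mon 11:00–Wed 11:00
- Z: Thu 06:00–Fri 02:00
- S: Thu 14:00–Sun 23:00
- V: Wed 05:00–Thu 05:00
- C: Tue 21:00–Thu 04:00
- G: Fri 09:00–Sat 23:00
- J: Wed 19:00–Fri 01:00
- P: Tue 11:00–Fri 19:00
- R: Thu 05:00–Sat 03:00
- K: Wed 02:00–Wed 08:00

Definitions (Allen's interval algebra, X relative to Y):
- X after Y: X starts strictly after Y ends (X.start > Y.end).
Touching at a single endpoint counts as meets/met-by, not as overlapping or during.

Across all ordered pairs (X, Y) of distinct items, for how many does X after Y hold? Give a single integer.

Checking all 90 ordered pairs for relation 'after'; matching pairs in alphabetical order:
(G, C): G after C ✓
(G, J): G after J ✓
(G, K): G after K ✓
(G, U): G after U ✓
(G, V): G after V ✓
(G, Z): G after Z ✓
(J, K): J after K ✓
(J, U): J after U ✓
(R, C): R after C ✓
(R, K): R after K ✓
(R, U): R after U ✓
(S, C): S after C ✓
(S, K): S after K ✓
(S, U): S after U ✓
(S, V): S after V ✓
(Z, C): Z after C ✓
(Z, K): Z after K ✓
(Z, U): Z after U ✓
(Z, V): Z after V ✓
Count: 19.

19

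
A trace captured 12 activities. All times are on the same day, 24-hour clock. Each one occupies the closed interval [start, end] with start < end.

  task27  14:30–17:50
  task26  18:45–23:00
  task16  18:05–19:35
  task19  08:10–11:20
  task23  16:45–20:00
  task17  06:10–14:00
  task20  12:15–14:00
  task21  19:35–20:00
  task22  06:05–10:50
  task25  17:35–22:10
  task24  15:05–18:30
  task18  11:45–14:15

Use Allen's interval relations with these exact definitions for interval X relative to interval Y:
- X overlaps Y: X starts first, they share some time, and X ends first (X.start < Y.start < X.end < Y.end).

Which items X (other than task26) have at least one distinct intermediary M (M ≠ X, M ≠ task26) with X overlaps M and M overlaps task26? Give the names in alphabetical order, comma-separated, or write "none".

Target task26 = [18:45, 23:00].
Intermediaries M with M overlaps task26: task16, task23, task25.
Via task16 — items with X overlaps task16: task24.
Via task23 — items with X overlaps task23: task24, task27.
Via task25 — items with X overlaps task25: task23, task24, task27.
Union: task23, task24, task27.

task23, task24, task27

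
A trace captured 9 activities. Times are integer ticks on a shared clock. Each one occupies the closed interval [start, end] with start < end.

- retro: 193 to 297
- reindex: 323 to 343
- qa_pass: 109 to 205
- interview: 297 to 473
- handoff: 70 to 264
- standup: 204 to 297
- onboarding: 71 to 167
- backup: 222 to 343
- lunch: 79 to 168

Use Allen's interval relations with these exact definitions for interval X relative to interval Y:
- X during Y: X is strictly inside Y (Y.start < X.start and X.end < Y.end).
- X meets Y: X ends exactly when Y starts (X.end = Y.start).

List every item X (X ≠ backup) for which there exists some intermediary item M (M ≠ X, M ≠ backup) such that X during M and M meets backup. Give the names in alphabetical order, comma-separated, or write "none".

none

Target backup = [222, 343].
Intermediaries M with M meets backup: none.
Union: none.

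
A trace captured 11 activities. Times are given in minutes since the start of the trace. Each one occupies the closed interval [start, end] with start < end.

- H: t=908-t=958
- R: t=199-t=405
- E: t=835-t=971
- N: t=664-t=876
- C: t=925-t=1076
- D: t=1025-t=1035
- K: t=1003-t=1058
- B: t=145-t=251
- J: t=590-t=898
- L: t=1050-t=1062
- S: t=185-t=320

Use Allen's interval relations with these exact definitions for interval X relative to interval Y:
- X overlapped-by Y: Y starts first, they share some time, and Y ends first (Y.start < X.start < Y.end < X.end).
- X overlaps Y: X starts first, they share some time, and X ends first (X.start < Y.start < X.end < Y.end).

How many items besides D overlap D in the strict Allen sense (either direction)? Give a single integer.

Target D = [t=1025, t=1035].
B [t=145, t=251] → before → no.
C [t=925, t=1076] → contains → no.
E [t=835, t=971] → before → no.
H [t=908, t=958] → before → no.
J [t=590, t=898] → before → no.
K [t=1003, t=1058] → contains → no.
L [t=1050, t=1062] → after → no.
N [t=664, t=876] → before → no.
R [t=199, t=405] → before → no.
S [t=185, t=320] → before → no.
Total: 0.

0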